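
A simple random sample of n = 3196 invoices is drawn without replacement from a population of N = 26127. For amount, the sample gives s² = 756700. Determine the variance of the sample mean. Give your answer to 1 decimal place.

Under SRS without replacement, Var(ȳ) = (1 − f)·s²/n with f = n/N = 3196/26127 = 0.12232556.
Var(ȳ) = (1 − 0.12232556)·756700/3196 = 0.87767444·236.76471 = 207.80233.

207.8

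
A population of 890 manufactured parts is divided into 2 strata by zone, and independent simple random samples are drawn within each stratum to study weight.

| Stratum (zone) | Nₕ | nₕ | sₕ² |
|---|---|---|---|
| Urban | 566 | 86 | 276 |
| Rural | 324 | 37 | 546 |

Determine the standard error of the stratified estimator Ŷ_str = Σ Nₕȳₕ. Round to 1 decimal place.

Var(Ŷ_str) = Σₕ Nₕ²(1 − fₕ)sₕ²/nₕ.
Urban: 566²·(1 − 86/566)·276/86 = 871903.26.
Rural: 324²·(1 − 37/324)·546/37 = 1.3722013 × 10^6.
Sum = 2.2441046 × 10^6.
SE = √(2.2441046 × 10^6) = 1498.0.

1498.0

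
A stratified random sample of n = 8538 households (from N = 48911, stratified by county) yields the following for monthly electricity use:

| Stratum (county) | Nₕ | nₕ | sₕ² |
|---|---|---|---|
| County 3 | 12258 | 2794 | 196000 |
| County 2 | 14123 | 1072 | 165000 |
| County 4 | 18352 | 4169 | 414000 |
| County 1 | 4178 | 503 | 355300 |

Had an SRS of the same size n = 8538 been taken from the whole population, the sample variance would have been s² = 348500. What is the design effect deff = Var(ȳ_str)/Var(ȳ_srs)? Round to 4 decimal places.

Var(ȳ_str) = Σ Wₕ²(1−fₕ)sₕ²/nₕ with Wₕ = Nₕ/48911:
  County 3: (12258/48911)²·(1−2794/12258)·196000/2794 = 3.4018169
  County 2: (14123/48911)²·(1−1072/14123)·165000/1072 = 11.858966
  County 4: (18352/48911)²·(1−4169/18352)·414000/4169 = 10.804555
  County 1: (4178/48911)²·(1−503/4178)·355300/503 = 4.5335657
  → Var(ȳ_str) = 30.598904.
Var(ȳ_srs) = (1 − 8538/48911)·348500/8538 = 33.692335.
deff = 30.598904 / 33.692335 = 0.9082.

0.9082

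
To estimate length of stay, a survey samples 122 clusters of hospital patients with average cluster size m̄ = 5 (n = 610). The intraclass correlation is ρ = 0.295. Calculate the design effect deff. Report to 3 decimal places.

deff = 1 + (5 − 1)·0.295 = 1 + 1.18 = 2.18.

2.180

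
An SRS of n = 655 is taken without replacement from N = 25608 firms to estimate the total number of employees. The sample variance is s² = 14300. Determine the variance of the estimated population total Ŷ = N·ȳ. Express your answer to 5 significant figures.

1.3951 × 10^10

Var(Ŷ) = N²·Var(ȳ) = N²·(1 − n/N)·s²/n.
f = 655/25608 = 0.02557794; Var(ȳ) = 0.97442206·14300/655 = 21.273642.
Var(Ŷ) = 25608² · 21.273642 = 1.3950609 × 10^10.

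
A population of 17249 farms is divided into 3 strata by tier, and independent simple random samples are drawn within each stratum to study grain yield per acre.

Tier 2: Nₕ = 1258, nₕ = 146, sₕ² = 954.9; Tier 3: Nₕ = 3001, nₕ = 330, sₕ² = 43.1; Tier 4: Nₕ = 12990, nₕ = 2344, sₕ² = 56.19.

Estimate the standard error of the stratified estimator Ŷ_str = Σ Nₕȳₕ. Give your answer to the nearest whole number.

Var(Ŷ_str) = Σₕ Nₕ²(1 − fₕ)sₕ²/nₕ.
Tier 2: 1258²·(1 − 146/1258)·954.9/146 = 9.1493547 × 10^6.
Tier 3: 3001²·(1 − 330/3001)·43.1/330 = 1.0468952 × 10^6.
Tier 4: 12990²·(1 − 2344/12990)·56.19/2344 = 3.3151031 × 10^6.
Sum = 1.3511353 × 10^7.
SE = √(1.3511353 × 10^7) = 3676.

3676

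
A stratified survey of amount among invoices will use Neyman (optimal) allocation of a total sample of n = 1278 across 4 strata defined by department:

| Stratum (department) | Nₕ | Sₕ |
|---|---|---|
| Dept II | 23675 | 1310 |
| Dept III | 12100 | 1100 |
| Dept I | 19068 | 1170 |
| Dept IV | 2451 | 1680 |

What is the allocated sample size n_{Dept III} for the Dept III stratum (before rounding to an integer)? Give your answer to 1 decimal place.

240.4

Neyman allocation: nₕ = n·NₕSₕ / Σⱼ NⱼSⱼ.
Σ NⱼSⱼ = 23675·1310 + 12100·1100 + 19068·1170 + 2451·1680 = 7.075149 × 10^7.
n_{Dept III} = 1278·12100·1100 / (7.075149 × 10^7) = 240.4.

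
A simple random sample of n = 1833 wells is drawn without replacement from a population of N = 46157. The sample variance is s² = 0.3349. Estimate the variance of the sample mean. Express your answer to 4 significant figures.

Under SRS without replacement, Var(ȳ) = (1 − f)·s²/n with f = n/N = 1833/46157 = 0.03971229.
Var(ȳ) = (1 − 0.03971229)·0.3349/1833 = 0.96028771·1.8270595 × 10^-4 = 1.7545028 × 10^-4.

1.755 × 10^-4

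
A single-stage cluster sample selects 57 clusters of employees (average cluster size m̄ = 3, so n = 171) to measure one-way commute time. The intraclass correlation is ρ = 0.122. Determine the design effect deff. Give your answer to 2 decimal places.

deff = 1 + (3 − 1)·0.122 = 1 + 0.244 = 1.244.

1.24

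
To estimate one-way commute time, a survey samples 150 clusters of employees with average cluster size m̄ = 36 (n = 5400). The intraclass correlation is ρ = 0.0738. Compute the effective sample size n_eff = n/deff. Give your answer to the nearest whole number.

deff = 1 + (36 − 1)·0.0738 = 1 + 2.583 = 3.583.
n_eff = 5400 / 3.583 = 1507.

1507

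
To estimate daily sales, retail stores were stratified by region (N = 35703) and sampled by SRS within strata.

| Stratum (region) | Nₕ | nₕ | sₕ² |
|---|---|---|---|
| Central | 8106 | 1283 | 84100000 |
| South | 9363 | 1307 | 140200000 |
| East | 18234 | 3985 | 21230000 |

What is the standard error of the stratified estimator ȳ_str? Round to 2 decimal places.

Var(ȳ_str) = Σₕ Wₕ²(1 − fₕ)sₕ²/nₕ with Wₕ = Nₕ/N, N = 35703.
Central: Wₕ = 0.22703974; term = 0.22703974²·(1 − 0.15827782)·84100000/1283 = 2844.0805.
South: Wₕ = 0.26224687; term = 0.26224687²·(1 − 0.13959201)·140200000/1307 = 6347.4237.
East: Wₕ = 0.51071339; term = 0.51071339²·(1 − 0.21854777)·21230000/3985 = 1085.8719.
Sum = 10277.376.
SE = √(10277.376) = 101.38.

101.38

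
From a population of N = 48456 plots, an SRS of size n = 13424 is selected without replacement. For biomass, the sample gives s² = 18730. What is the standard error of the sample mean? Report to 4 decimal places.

Under SRS without replacement, Var(ȳ) = (1 − f)·s²/n with f = n/N = 13424/48456 = 0.27703484.
Var(ȳ) = (1 − 0.27703484)·18730/13424 = 0.72296516·1.3952622 = 1.008726.
SE(ȳ) = √(1.008726) = 1.0044.

1.0044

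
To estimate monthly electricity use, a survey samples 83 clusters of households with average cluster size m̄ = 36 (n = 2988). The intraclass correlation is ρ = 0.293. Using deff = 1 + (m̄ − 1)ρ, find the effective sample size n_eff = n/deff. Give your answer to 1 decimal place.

deff = 1 + (36 − 1)·0.293 = 1 + 10.255 = 11.255.
n_eff = 2988 / 11.255 = 265.5.

265.5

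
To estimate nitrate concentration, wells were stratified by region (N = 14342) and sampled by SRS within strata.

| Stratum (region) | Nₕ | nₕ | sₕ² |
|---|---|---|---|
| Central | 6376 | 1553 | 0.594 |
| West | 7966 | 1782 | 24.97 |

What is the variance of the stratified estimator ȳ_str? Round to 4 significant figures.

0.003413

Var(ȳ_str) = Σₕ Wₕ²(1 − fₕ)sₕ²/nₕ with Wₕ = Nₕ/N, N = 14342.
Central: Wₕ = 0.44456840; term = 0.44456840²·(1 − 0.24356964)·0.594/1553 = 5.7182235 × 10^-5.
West: Wₕ = 0.55543160; term = 0.55543160²·(1 − 0.22370073)·24.97/1782 = 0.0033558396.
Sum = 0.0034130218.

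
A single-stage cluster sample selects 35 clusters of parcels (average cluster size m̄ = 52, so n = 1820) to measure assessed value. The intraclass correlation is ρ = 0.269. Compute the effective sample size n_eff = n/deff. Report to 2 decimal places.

deff = 1 + (52 − 1)·0.269 = 1 + 13.719 = 14.719.
n_eff = 1820 / 14.719 = 123.65.

123.65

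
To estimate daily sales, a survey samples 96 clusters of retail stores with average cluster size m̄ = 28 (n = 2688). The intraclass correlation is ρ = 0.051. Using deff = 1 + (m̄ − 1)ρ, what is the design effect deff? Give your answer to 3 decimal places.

2.377

deff = 1 + (28 − 1)·0.051 = 1 + 1.377 = 2.377.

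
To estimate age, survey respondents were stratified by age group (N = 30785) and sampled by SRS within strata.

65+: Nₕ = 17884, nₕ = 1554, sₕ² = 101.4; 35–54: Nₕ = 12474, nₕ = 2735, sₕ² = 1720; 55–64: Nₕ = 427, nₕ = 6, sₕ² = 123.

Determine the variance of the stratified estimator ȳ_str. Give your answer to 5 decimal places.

0.10461

Var(ȳ_str) = Σₕ Wₕ²(1 − fₕ)sₕ²/nₕ with Wₕ = Nₕ/N, N = 30785.
65+: Wₕ = 0.58093227; term = 0.58093227²·(1 − 0.08689331)·101.4/1554 = 0.020107565.
35–54: Wₕ = 0.40519734; term = 0.40519734²·(1 − 0.21925605)·1720/2735 = 0.080614452.
55–64: Wₕ = 0.01387039; term = 0.01387039²·(1 − 0.01405152)·123/6 = 0.0038885306.
Sum = 0.10461055.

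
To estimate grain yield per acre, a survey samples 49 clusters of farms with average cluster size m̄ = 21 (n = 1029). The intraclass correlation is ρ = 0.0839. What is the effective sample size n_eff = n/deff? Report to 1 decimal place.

384.2

deff = 1 + (21 − 1)·0.0839 = 1 + 1.678 = 2.678.
n_eff = 1029 / 2.678 = 384.2.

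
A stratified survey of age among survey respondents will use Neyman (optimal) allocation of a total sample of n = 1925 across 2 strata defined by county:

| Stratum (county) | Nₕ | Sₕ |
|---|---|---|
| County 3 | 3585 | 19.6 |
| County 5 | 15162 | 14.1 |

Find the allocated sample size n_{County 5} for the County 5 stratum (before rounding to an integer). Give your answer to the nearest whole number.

Neyman allocation: nₕ = n·NₕSₕ / Σⱼ NⱼSⱼ.
Σ NⱼSⱼ = 3585·19.6 + 15162·14.1 = 284050.2.
n_{County 5} = 1925·15162·14.1 / 284050.2 = 1449.

1449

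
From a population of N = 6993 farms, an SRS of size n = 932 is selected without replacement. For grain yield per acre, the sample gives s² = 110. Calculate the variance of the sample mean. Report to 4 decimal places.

Under SRS without replacement, Var(ȳ) = (1 − f)·s²/n with f = n/N = 932/6993 = 0.13327613.
Var(ȳ) = (1 − 0.13327613)·110/932 = 0.86672387·0.11802575 = 0.10229574.

0.1023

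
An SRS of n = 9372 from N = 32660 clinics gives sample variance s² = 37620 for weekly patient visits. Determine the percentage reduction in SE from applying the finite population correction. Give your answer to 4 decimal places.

f = n/N = 9372/32660 = 0.28695652.
SE_no-fpc = √(s²/n) = 2.003518; SE_fpc = √((1−f)s²/n) = 1.6918087.
Ratio = √(1−f) = 0.84441902. Reduction = 100·(1 − 0.84441902) = 15.5581%.

15.5581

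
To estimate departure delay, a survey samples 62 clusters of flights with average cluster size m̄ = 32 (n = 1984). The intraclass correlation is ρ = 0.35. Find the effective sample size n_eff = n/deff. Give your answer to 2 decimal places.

deff = 1 + (32 − 1)·0.35 = 1 + 10.85 = 11.85.
n_eff = 1984 / 11.85 = 167.43.

167.43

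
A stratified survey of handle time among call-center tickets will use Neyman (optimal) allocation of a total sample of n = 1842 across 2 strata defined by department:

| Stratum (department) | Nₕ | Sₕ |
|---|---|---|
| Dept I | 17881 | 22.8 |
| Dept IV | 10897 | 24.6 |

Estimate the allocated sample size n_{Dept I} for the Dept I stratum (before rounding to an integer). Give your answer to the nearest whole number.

Neyman allocation: nₕ = n·NₕSₕ / Σⱼ NⱼSⱼ.
Σ NⱼSⱼ = 17881·22.8 + 10897·24.6 = 675753.
n_{Dept I} = 1842·17881·22.8 / 675753 = 1111.

1111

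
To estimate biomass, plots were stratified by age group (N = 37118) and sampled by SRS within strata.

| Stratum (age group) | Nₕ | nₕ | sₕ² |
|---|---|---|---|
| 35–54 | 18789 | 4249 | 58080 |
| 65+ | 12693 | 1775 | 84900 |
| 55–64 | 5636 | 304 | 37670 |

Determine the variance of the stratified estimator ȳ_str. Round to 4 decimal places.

10.2244

Var(ȳ_str) = Σₕ Wₕ²(1 − fₕ)sₕ²/nₕ with Wₕ = Nₕ/N, N = 37118.
35–54: Wₕ = 0.50619645; term = 0.50619645²·(1 − 0.22614296)·58080/4249 = 2.7104339.
65+: Wₕ = 0.34196347; term = 0.34196347²·(1 − 0.13984086)·84900/1775 = 4.8111353.
55–64: Wₕ = 0.15184008; term = 0.15184008²·(1 − 0.05393896)·37670/304 = 2.7028007.
Sum = 10.22437.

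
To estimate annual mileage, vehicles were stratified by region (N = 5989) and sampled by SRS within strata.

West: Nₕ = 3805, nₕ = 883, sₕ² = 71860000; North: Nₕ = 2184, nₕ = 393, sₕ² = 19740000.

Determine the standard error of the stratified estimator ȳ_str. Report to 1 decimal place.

175.2

Var(ȳ_str) = Σₕ Wₕ²(1 − fₕ)sₕ²/nₕ with Wₕ = Nₕ/N, N = 5989.
West: Wₕ = 0.63533144; term = 0.63533144²·(1 − 0.23206307)·71860000/883 = 25226.254.
North: Wₕ = 0.36466856; term = 0.36466856²·(1 − 0.17994505)·19740000/393 = 5477.6489.
Sum = 30703.903.
SE = √(30703.903) = 175.2.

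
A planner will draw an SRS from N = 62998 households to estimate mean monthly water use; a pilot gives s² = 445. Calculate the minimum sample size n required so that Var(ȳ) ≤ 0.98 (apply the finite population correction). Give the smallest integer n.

Without fpc, n₀ = s²/D = 445/0.98 = 454.0816.
With fpc, (1 − n/N)·s²/n ≤ D requires n ≥ n₀/(1 + n₀/N) = 454.0816/(1 + 454.0816/62998) = 450.8321.
Rounding up, n = 451.

451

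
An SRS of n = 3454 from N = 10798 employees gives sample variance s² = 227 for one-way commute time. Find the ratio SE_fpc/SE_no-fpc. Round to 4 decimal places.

0.8247

f = n/N = 3454/10798 = 0.31987405.
SE_no-fpc = √(s²/n) = 0.25636088; SE_fpc = √((1−f)s²/n) = 0.21142018.
Ratio = √(1−f) = 0.82469749.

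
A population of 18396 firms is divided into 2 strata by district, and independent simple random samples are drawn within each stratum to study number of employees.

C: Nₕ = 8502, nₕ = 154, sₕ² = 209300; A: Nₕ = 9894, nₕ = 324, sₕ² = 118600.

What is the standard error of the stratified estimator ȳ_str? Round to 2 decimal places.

Var(ȳ_str) = Σₕ Wₕ²(1 − fₕ)sₕ²/nₕ with Wₕ = Nₕ/N, N = 18396.
C: Wₕ = 0.46216569; term = 0.46216569²·(1 − 0.01811339)·209300/154 = 285.03963.
A: Wₕ = 0.53783431; term = 0.53783431²·(1 − 0.03274712)·118600/324 = 102.4181.
Sum = 387.45773.
SE = √(387.45773) = 19.68.

19.68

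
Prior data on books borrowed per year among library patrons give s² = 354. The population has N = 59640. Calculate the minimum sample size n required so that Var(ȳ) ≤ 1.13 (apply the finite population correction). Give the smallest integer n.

Without fpc, n₀ = s²/D = 354/1.13 = 313.2743.
With fpc, (1 − n/N)·s²/n ≤ D requires n ≥ n₀/(1 + n₀/N) = 313.2743/(1 + 313.2743/59640) = 311.6373.
Rounding up, n = 312.

312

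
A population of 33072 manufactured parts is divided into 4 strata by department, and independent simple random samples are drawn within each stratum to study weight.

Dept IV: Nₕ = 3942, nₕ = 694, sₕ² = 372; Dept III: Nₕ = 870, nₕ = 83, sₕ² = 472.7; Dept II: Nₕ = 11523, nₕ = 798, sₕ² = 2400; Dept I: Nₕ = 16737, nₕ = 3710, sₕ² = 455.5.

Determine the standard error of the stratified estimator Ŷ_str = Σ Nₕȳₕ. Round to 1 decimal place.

20229.0

Var(Ŷ_str) = Σₕ Nₕ²(1 − fₕ)sₕ²/nₕ.
Dept IV: 3942²·(1 − 694/3942)·372/694 = 6.8630334 × 10^6.
Dept III: 870²·(1 − 83/870)·472.7/83 = 3.8994333 × 10^6.
Dept II: 11523²·(1 − 798/11523)·2400/798 = 3.7168173 × 10^8.
Dept I: 16737²·(1 − 3710/16737)·455.5/3710 = 2.6769268 × 10^7.
Sum = 4.0921346 × 10^8.
SE = √(4.0921346 × 10^8) = 20229.0.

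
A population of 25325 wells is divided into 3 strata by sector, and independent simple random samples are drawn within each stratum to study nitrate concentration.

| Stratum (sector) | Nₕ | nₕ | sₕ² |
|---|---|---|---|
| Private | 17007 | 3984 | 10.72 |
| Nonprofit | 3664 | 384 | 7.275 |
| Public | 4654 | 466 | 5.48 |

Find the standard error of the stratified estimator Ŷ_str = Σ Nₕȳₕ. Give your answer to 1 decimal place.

Var(Ŷ_str) = Σₕ Nₕ²(1 − fₕ)sₕ²/nₕ.
Private: 17007²·(1 − 3984/17007)·10.72/3984 = 595956.02.
Nonprofit: 3664²·(1 − 384/3664)·7.275/384 = 227683.25.
Public: 4654²·(1 − 466/4654)·5.48/466 = 229206.9.
Sum = 1.0528462 × 10^6.
SE = √(1.0528462 × 10^6) = 1026.1.

1026.1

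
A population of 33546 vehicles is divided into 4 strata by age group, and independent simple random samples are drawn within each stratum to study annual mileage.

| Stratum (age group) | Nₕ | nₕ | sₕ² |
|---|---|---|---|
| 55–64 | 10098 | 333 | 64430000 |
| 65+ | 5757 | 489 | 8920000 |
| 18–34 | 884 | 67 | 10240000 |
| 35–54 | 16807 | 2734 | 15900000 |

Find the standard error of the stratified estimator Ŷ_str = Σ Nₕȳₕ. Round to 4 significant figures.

4.595 × 10^6

Var(Ŷ_str) = Σₕ Nₕ²(1 − fₕ)sₕ²/nₕ.
55–64: 10098²·(1 − 333/10098)·64430000/333 = 1.907882 × 10^13.
65+: 5757²·(1 − 489/5757)·8920000/489 = 5.5322015 × 10^11.
18–34: 884²·(1 − 67/884)·10240000/67 = 1.1038231 × 10^11.
35–54: 16807²·(1 − 2734/16807)·15900000/2734 = 1.3755472 × 10^12.
Sum = 2.111797 × 10^13.
SE = √(2.111797 × 10^13) = 4.595 × 10^6.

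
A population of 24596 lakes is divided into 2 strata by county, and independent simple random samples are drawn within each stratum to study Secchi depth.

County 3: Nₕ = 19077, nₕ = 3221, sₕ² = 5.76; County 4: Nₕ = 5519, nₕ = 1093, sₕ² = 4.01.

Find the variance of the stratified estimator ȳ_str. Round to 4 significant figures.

0.001042

Var(ȳ_str) = Σₕ Wₕ²(1 − fₕ)sₕ²/nₕ with Wₕ = Nₕ/N, N = 24596.
County 3: Wₕ = 0.77561392; term = 0.77561392²·(1 − 0.16884206)·5.76/3221 = 8.9414202 × 10^-4.
County 4: Wₕ = 0.22438608; term = 0.22438608²·(1 − 0.19804312)·4.01/1093 = 1.4813819 × 10^-4.
Sum = 0.0010422802.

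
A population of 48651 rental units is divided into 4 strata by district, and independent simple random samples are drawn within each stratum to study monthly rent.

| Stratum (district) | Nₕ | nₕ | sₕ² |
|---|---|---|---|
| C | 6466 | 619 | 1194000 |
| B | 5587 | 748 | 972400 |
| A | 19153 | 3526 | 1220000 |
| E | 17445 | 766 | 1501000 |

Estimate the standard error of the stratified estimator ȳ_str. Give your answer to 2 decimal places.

Var(ȳ_str) = Σₕ Wₕ²(1 − fₕ)sₕ²/nₕ with Wₕ = Nₕ/N, N = 48651.
C: Wₕ = 0.13290580; term = 0.13290580²·(1 − 0.09573152)·1194000/619 = 30.810513.
B: Wₕ = 0.11483834; term = 0.11483834²·(1 − 0.13388223)·972400/748 = 14.848894.
A: Wₕ = 0.39368153; term = 0.39368153²·(1 − 0.18409649)·1220000/3526 = 43.752855.
E: Wₕ = 0.35857434; term = 0.35857434²·(1 − 0.04390943)·1501000/766 = 240.88478.
Sum = 330.29704.
SE = √(330.29704) = 18.17.

18.17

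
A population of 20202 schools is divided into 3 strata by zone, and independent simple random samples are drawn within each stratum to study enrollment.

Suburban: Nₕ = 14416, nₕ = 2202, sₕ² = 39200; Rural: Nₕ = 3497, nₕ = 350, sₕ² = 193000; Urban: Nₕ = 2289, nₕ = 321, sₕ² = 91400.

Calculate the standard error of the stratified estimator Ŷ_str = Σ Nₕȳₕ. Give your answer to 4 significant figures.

102400

Var(Ŷ_str) = Σₕ Nₕ²(1 − fₕ)sₕ²/nₕ.
Suburban: 14416²·(1 − 2202/14416)·39200/2202 = 3.1345229 × 10^9.
Rural: 3497²·(1 − 350/3497)·193000/350 = 6.068504 × 10^9.
Urban: 2289²·(1 − 321/2289)·91400/321 = 1.2826615 × 10^9.
Sum = 1.0485688 × 10^10.
SE = √(1.0485688 × 10^10) = 102400.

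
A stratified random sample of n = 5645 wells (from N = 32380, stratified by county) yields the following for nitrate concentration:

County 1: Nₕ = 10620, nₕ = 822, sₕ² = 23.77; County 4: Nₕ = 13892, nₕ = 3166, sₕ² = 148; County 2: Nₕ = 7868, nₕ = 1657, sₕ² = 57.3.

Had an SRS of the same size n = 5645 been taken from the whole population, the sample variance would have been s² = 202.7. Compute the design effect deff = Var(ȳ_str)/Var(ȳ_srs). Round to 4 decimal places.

Var(ȳ_str) = Σ Wₕ²(1−fₕ)sₕ²/nₕ with Wₕ = Nₕ/32380:
  County 1: (10620/32380)²·(1−822/10620)·23.77/822 = 0.0028698925
  County 4: (13892/32380)²·(1−3166/13892)·148/3166 = 0.006643542
  County 2: (7868/32380)²·(1−1657/7868)·57.3/1657 = 0.0016117746
  → Var(ȳ_str) = 0.011125209.
Var(ȳ_srs) = (1 − 5645/32380)·202.7/5645 = 0.029647846.
deff = 0.011125209 / 0.029647846 = 0.3752.

0.3752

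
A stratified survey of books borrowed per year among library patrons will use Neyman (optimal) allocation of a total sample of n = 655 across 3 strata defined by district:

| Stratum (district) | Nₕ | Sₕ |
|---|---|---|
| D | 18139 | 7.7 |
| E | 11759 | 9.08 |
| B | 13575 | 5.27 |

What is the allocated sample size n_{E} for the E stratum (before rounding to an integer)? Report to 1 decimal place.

219.9

Neyman allocation: nₕ = n·NₕSₕ / Σⱼ NⱼSⱼ.
Σ NⱼSⱼ = 18139·7.7 + 11759·9.08 + 13575·5.27 = 317982.27.
n_{E} = 655·11759·9.08 / 317982.27 = 219.9.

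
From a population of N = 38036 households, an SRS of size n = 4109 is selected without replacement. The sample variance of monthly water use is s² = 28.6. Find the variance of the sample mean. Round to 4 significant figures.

0.006208

Under SRS without replacement, Var(ȳ) = (1 − f)·s²/n with f = n/N = 4109/38036 = 0.10802924.
Var(ȳ) = (1 − 0.10802924)·28.6/4109 = 0.89197076·0.006960331 = 0.0062084117.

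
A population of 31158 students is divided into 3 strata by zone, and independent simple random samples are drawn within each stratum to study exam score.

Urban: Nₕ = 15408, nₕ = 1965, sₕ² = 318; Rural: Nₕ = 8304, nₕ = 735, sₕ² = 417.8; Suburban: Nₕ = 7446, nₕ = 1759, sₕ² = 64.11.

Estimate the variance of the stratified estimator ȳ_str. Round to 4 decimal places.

Var(ȳ_str) = Σₕ Wₕ²(1 − fₕ)sₕ²/nₕ with Wₕ = Nₕ/N, N = 31158.
Urban: Wₕ = 0.49451184; term = 0.49451184²·(1 − 0.12753115)·318/1965 = 0.034527719.
Rural: Wₕ = 0.26651261; term = 0.26651261²·(1 − 0.08851156)·417.8/735 = 0.036801693.
Suburban: Wₕ = 0.23897554; term = 0.23897554²·(1 − 0.23623422)·64.11/1759 = 0.0015897435.
Sum = 0.072919156.

0.0729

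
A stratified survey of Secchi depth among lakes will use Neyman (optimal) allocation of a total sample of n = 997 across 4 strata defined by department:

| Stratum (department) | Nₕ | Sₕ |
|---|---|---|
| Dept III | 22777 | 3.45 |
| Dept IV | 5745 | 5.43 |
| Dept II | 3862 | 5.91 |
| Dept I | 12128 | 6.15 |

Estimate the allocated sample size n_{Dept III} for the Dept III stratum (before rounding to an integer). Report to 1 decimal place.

Neyman allocation: nₕ = n·NₕSₕ / Σⱼ NⱼSⱼ.
Σ NⱼSⱼ = 22777·3.45 + 5745·5.43 + 3862·5.91 + 12128·6.15 = 207187.62.
n_{Dept III} = 997·22777·3.45 / 207187.62 = 378.1.

378.1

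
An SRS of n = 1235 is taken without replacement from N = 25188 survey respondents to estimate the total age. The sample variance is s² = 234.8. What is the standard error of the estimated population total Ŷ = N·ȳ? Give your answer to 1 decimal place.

10710.1

Var(Ŷ) = N²·Var(ȳ) = N²·(1 − n/N)·s²/n.
f = 1235/25188 = 0.04903128; Var(ȳ) = 0.95096872·234.8/1235 = 0.18079956.
Var(Ŷ) = 25188² · 0.18079956 = 1.1470563 × 10^8.
SE(Ŷ) = √(1.1470563 × 10^8) = 10710.1.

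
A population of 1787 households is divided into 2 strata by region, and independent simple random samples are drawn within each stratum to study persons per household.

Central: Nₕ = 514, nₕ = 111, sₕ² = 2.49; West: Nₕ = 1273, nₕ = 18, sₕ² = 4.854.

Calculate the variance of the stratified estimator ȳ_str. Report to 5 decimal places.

0.13637

Var(ȳ_str) = Σₕ Wₕ²(1 − fₕ)sₕ²/nₕ with Wₕ = Nₕ/N, N = 1787.
Central: Wₕ = 0.28763290; term = 0.28763290²·(1 − 0.21595331)·2.49/111 = 0.0014551087.
West: Wₕ = 0.71236710; term = 0.71236710²·(1 − 0.01413983)·4.854/18 = 0.13491191.
Sum = 0.13636702.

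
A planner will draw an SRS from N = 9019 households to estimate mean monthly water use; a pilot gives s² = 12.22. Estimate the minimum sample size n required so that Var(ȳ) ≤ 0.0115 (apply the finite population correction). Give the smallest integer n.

951

Without fpc, n₀ = s²/D = 12.22/0.0115 = 1062.6087.
With fpc, (1 − n/N)·s²/n ≤ D requires n ≥ n₀/(1 + n₀/N) = 1062.6087/(1 + 1062.6087/9019) = 950.6090.
Rounding up, n = 951.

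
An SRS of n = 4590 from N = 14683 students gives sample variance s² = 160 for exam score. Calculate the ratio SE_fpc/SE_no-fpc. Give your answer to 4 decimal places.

0.8291

f = n/N = 4590/14683 = 0.31260642.
SE_no-fpc = √(s²/n) = 0.18670401; SE_fpc = √((1−f)s²/n) = 0.15479481.
Ratio = √(1−f) = 0.82909202.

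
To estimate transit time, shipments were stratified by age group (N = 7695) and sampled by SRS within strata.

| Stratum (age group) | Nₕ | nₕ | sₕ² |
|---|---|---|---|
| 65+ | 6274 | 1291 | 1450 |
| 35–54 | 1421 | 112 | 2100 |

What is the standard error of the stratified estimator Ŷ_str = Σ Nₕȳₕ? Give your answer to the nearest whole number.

Var(Ŷ_str) = Σₕ Nₕ²(1 − fₕ)sₕ²/nₕ.
65+: 6274²·(1 − 1291/6274)·1450/1291 = 3.5113746 × 10^7.
35–54: 1421²·(1 − 112/1421)·2100/112 = 3.4876669 × 10^7.
Sum = 6.9990415 × 10^7.
SE = √(6.9990415 × 10^7) = 8366.

8366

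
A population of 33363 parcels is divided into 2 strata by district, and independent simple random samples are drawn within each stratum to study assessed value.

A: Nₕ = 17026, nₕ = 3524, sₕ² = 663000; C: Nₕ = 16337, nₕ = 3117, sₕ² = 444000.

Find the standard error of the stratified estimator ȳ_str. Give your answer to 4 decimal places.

8.1544

Var(ȳ_str) = Σₕ Wₕ²(1 − fₕ)sₕ²/nₕ with Wₕ = Nₕ/N, N = 33363.
A: Wₕ = 0.51032581; term = 0.51032581²·(1 − 0.20697756)·663000/3524 = 38.856007.
C: Wₕ = 0.48967419; term = 0.48967419²·(1 − 0.19079390)·444000/3117 = 27.638836.
Sum = 66.494843.
SE = √(66.494843) = 8.1544.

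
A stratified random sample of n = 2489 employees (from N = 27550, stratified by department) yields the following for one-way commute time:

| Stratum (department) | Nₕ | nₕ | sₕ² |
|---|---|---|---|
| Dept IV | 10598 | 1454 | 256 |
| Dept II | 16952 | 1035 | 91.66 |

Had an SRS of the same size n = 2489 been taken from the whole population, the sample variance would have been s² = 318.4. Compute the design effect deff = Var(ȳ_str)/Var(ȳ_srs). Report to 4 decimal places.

Var(ȳ_str) = Σ Wₕ²(1−fₕ)sₕ²/nₕ with Wₕ = Nₕ/27550:
  Dept IV: (10598/27550)²·(1−1454/10598)·256/1454 = 0.022479802
  Dept II: (16952/27550)²·(1−1035/16952)·91.66/1035 = 0.03148317
  → Var(ȳ_str) = 0.053962972.
Var(ȳ_srs) = (1 − 2489/27550)·318.4/2489 = 0.11636569.
deff = 0.053962972 / 0.11636569 = 0.4637.

0.4637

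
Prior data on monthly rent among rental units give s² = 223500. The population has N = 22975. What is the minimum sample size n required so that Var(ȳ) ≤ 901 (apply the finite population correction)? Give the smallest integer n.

Without fpc, n₀ = s²/D = 223500/901 = 248.0577.
With fpc, (1 − n/N)·s²/n ≤ D requires n ≥ n₀/(1 + n₀/N) = 248.0577/(1 + 248.0577/22975) = 245.4081.
Rounding up, n = 246.

246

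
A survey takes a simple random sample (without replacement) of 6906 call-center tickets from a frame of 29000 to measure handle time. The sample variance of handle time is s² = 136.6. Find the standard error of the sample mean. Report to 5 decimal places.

Under SRS without replacement, Var(ȳ) = (1 − f)·s²/n with f = n/N = 6906/29000 = 0.23813793.
Var(ȳ) = (1 − 0.23813793)·136.6/6906 = 0.76186207·0.019779902 = 0.015069557.
SE(ȳ) = √(0.015069557) = 0.12276.

0.12276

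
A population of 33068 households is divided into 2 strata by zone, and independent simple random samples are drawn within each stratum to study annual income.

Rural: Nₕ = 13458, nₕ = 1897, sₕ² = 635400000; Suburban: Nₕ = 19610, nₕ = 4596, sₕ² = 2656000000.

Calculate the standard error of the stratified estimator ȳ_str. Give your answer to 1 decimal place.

Var(ȳ_str) = Σₕ Wₕ²(1 − fₕ)sₕ²/nₕ with Wₕ = Nₕ/N, N = 33068.
Rural: Wₕ = 0.40697956; term = 0.40697956²·(1 − 0.14095705)·635400000/1897 = 47658.454.
Suburban: Wₕ = 0.59302044; term = 0.59302044²·(1 − 0.23437022)·2656000000/4596 = 155598.78.
Sum = 203257.23.
SE = √(203257.23) = 450.8.

450.8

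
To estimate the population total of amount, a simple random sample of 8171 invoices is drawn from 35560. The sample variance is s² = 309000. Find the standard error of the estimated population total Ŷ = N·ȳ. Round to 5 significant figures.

Var(Ŷ) = N²·Var(ȳ) = N²·(1 − n/N)·s²/n.
f = 8171/35560 = 0.22978065; Var(ȳ) = 0.77021935·309000/8171 = 29.12713.
Var(Ŷ) = 35560² · 29.12713 = 3.6831652 × 10^10.
SE(Ŷ) = √(3.6831652 × 10^10) = 191920.

191920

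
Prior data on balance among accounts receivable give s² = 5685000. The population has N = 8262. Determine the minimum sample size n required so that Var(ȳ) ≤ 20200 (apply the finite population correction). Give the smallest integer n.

Without fpc, n₀ = s²/D = 5685000/20200 = 281.4356.
With fpc, (1 − n/N)·s²/n ≤ D requires n ≥ n₀/(1 + n₀/N) = 281.4356/(1 + 281.4356/8262) = 272.1646.
Rounding up, n = 273.

273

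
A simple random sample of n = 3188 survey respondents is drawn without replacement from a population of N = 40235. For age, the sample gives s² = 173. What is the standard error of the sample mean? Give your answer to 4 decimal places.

0.2235

Under SRS without replacement, Var(ȳ) = (1 − f)·s²/n with f = n/N = 3188/40235 = 0.07923450.
Var(ȳ) = (1 − 0.07923450)·173/3188 = 0.92076550·0.054265997 = 0.049966258.
SE(ȳ) = √(0.049966258) = 0.2235.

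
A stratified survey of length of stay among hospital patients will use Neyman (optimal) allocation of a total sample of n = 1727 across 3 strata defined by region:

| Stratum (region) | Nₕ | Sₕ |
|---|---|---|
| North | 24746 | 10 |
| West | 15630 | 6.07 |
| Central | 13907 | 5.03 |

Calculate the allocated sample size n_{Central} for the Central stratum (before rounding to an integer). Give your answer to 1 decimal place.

Neyman allocation: nₕ = n·NₕSₕ / Σⱼ NⱼSⱼ.
Σ NⱼSⱼ = 24746·10 + 15630·6.07 + 13907·5.03 = 412286.31.
n_{Central} = 1727·13907·5.03 / 412286.31 = 293.0.

293.0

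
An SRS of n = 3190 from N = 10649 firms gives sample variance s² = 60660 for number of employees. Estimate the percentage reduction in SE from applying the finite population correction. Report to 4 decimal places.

f = n/N = 3190/10649 = 0.29955864.
SE_no-fpc = √(s²/n) = 4.3606965; SE_fpc = √((1−f)s²/n) = 3.6495704.
Ratio = √(1−f) = 0.83692375. Reduction = 100·(1 − 0.83692375) = 16.3076%.

16.3076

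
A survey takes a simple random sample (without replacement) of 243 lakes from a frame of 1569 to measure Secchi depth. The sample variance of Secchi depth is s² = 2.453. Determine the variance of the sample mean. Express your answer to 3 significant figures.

0.00853

Under SRS without replacement, Var(ȳ) = (1 − f)·s²/n with f = n/N = 243/1569 = 0.15487572.
Var(ȳ) = (1 − 0.15487572)·2.453/243 = 0.84512428·0.01009465 = 0.008531234.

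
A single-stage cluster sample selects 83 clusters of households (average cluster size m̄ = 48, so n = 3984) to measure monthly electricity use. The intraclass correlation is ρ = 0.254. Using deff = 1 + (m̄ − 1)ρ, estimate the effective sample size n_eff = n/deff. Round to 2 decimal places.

307.93

deff = 1 + (48 − 1)·0.254 = 1 + 11.938 = 12.938.
n_eff = 3984 / 12.938 = 307.93.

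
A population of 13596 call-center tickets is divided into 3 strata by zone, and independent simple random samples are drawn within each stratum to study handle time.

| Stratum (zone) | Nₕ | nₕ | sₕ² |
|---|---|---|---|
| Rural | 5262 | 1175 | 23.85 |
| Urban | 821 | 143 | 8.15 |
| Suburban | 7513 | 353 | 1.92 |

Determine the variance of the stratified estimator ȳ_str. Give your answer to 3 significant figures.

0.00412

Var(ȳ_str) = Σₕ Wₕ²(1 − fₕ)sₕ²/nₕ with Wₕ = Nₕ/N, N = 13596.
Rural: Wₕ = 0.38702560; term = 0.38702560²·(1 − 0.22329913)·23.85/1175 = 0.0023614768.
Urban: Wₕ = 0.06038541; term = 0.06038541²·(1 − 0.17417783)·8.15/143 = 1.7162166 × 10^-4.
Suburban: Wₕ = 0.55258900; term = 0.55258900²·(1 − 0.04698523)·1.92/353 = 0.0015828167.
Sum = 0.0041159152.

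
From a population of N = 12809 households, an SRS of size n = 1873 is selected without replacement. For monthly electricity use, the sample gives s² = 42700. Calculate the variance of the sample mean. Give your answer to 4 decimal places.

Under SRS without replacement, Var(ȳ) = (1 − f)·s²/n with f = n/N = 1873/12809 = 0.14622531.
Var(ȳ) = (1 − 0.14622531)·42700/1873 = 0.85377469·22.797651 = 19.464057.

19.4641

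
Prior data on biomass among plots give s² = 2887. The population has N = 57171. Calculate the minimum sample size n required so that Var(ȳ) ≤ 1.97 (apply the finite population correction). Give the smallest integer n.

Without fpc, n₀ = s²/D = 2887/1.97 = 1465.4822.
With fpc, (1 − n/N)·s²/n ≤ D requires n ≥ n₀/(1 + n₀/N) = 1465.4822/(1 + 1465.4822/57171) = 1428.8559.
Rounding up, n = 1429.

1429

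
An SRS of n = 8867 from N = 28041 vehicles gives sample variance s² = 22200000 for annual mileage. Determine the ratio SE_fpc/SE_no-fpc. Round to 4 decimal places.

0.8269

f = n/N = 8867/28041 = 0.31621554.
SE_no-fpc = √(s²/n) = 50.036639; SE_fpc = √((1−f)s²/n) = 41.375928.
Ratio = √(1−f) = 0.82691261.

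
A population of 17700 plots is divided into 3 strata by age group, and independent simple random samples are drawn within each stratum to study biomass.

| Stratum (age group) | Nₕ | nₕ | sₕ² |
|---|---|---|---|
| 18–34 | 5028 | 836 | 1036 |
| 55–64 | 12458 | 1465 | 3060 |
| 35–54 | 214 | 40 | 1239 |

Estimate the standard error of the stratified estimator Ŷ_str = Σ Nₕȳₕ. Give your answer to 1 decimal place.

Var(Ŷ_str) = Σₕ Nₕ²(1 − fₕ)sₕ²/nₕ.
18–34: 5028²·(1 − 836/5028)·1036/836 = 2.611981 × 10^7.
55–64: 12458²·(1 − 1465/12458)·3060/1465 = 2.8605422 × 10^8.
35–54: 214²·(1 − 40/214)·1239/40 = 1.1533851 × 10^6.
Sum = 3.1332742 × 10^8.
SE = √(3.1332742 × 10^8) = 17701.1.

17701.1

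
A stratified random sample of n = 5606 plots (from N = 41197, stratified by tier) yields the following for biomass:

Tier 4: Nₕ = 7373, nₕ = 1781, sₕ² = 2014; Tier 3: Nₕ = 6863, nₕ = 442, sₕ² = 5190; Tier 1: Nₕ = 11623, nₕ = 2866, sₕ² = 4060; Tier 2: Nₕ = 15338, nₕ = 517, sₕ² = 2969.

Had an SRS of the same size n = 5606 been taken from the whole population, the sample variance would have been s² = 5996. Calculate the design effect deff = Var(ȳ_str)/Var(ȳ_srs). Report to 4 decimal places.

1.2841

Var(ȳ_str) = Σ Wₕ²(1−fₕ)sₕ²/nₕ with Wₕ = Nₕ/41197:
  Tier 4: (7373/41197)²·(1−1781/7373)·2014/1781 = 0.027471082
  Tier 3: (6863/41197)²·(1−442/6863)·5190/442 = 0.30488115
  Tier 1: (11623/41197)²·(1−2866/11623)·4060/2866 = 0.084955647
  Tier 2: (15338/41197)²·(1−517/15338)·2969/517 = 0.76919192
  → Var(ȳ_str) = 1.1864998.
Var(ȳ_srs) = (1 − 5606/41197)·5996/5606 = 0.92402374.
deff = 1.1864998 / 0.92402374 = 1.2841.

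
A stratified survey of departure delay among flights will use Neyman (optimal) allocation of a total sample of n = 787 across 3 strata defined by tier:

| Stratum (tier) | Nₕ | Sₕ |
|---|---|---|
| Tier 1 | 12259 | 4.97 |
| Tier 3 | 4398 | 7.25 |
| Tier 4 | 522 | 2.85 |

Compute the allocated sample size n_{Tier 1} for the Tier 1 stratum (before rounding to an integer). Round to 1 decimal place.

Neyman allocation: nₕ = n·NₕSₕ / Σⱼ NⱼSⱼ.
Σ NⱼSⱼ = 12259·4.97 + 4398·7.25 + 522·2.85 = 94300.43.
n_{Tier 1} = 787·12259·4.97 / 94300.43 = 508.5.

508.5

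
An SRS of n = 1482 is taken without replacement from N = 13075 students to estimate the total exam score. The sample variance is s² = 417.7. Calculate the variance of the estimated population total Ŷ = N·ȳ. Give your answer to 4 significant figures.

Var(Ŷ) = N²·Var(ȳ) = N²·(1 − n/N)·s²/n.
f = 1482/13075 = 0.11334608; Var(ȳ) = 0.88665392·417.7/1482 = 0.24990239.
Var(Ŷ) = 13075² · 0.24990239 = 4.2722219 × 10^7.

4.272 × 10^7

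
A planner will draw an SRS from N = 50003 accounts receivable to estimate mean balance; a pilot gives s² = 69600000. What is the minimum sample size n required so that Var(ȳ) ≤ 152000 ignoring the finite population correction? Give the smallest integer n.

458

Without fpc, n₀ = s²/D = 69600000/152000 = 457.8947.
Rounding up, n = 458.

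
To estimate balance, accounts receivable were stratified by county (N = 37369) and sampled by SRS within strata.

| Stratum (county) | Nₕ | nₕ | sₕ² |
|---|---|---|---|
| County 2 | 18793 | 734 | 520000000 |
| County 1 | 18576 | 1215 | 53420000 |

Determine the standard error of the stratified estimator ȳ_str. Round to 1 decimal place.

427.0

Var(ȳ_str) = Σₕ Wₕ²(1 − fₕ)sₕ²/nₕ with Wₕ = Nₕ/N, N = 37369.
County 2: Wₕ = 0.50290348; term = 0.50290348²·(1 − 0.03905710)·520000000/734 = 172176.61.
County 1: Wₕ = 0.49709652; term = 0.49709652²·(1 − 0.06540698)·53420000/1215 = 10153.87.
Sum = 182330.48.
SE = √(182330.48) = 427.0.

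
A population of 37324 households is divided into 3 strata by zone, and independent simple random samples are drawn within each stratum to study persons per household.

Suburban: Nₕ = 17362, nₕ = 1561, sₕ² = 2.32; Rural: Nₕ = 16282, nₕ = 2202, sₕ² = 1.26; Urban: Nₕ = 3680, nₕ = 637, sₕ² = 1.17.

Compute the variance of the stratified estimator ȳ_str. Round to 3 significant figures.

Var(ȳ_str) = Σₕ Wₕ²(1 − fₕ)sₕ²/nₕ with Wₕ = Nₕ/N, N = 37324.
Suburban: Wₕ = 0.46516986; term = 0.46516986²·(1 − 0.08990900)·2.32/1561 = 2.9268 × 10^-4.
Rural: Wₕ = 0.43623406; term = 0.43623406²·(1 − 0.13524137)·1.26/2202 = 9.4164515 × 10^-5.
Urban: Wₕ = 0.09859608; term = 0.09859608²·(1 − 0.17309783)·1.17/637 = 1.4764537 × 10^-5.
Sum = 4.0160905 × 10^-4.

4.02 × 10^-4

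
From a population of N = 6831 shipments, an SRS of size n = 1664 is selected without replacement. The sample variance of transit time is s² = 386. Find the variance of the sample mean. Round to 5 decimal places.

0.17546

Under SRS without replacement, Var(ȳ) = (1 − f)·s²/n with f = n/N = 1664/6831 = 0.24359537.
Var(ȳ) = (1 − 0.24359537)·386/1664 = 0.75640463·0.23197115 = 0.17546405.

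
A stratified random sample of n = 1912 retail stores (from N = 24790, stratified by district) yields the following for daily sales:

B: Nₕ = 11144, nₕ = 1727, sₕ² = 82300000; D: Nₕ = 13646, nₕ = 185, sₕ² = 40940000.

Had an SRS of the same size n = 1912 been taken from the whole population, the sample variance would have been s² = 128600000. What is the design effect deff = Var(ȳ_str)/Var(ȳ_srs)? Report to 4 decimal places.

Var(ȳ_str) = Σ Wₕ²(1−fₕ)sₕ²/nₕ with Wₕ = Nₕ/24790:
  B: (11144/24790)²·(1−1727/11144)·82300000/1727 = 8137.8207
  D: (13646/24790)²·(1−185/13646)·40940000/185 = 66146.329
  → Var(ȳ_str) = 74284.15.
Var(ȳ_srs) = (1 − 1912/24790)·128600000/1912 = 62071.839.
deff = 74284.15 / 62071.839 = 1.1967.

1.1967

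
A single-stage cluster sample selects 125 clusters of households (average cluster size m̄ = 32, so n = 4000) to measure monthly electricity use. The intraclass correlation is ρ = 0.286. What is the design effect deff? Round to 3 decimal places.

9.866

deff = 1 + (32 − 1)·0.286 = 1 + 8.866 = 9.866.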